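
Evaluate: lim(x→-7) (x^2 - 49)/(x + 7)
This is a standard limit.

Factor or rationalize the expression:
  lim(x→-7) (x^2 - 49)/(x + 7) = -14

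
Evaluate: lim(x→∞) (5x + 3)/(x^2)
This is an ∞/∞ indeterminate form.

Apply L'Hôpital's rule: differentiate numerator and denominator separately.
  f(x) = 5·x + 3   ⇒   f'(x) = 5
  g(x) = x^2   ⇒   g'(x) = 2·x
  lim(x→∞) f'(x)/g'(x) = lim(x→∞) (5)/(2·x)
  = 0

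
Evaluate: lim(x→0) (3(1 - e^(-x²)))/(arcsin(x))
This is a 0/0 indeterminate form.

Apply L'Hôpital's rule: differentiate numerator and denominator separately.
  f(x) = 3 - 3·e^(-x^2)   ⇒   f'(x) = 6·x·e^(-x^2)
  g(x) = asin(x)   ⇒   g'(x) = 1/sqrt(1 - x^2)
  lim(x→0) f'(x)/g'(x) = lim(x→0) (6·x·e^(-x^2))/(1/sqrt(1 - x^2))
  = 0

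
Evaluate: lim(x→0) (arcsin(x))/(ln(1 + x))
This is a 0/0 indeterminate form.

Apply L'Hôpital's rule: differentiate numerator and denominator separately.
  f(x) = asin(x)   ⇒   f'(x) = 1/sqrt(1 - x^2)
  g(x) = ln(x + 1)   ⇒   g'(x) = 1/(x + 1)
  lim(x→0) f'(x)/g'(x) = lim(x→0) (1/sqrt(1 - x^2))/(1/(x + 1))
  = 1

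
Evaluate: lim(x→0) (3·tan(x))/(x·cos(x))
This is a 0/0 indeterminate form.

Apply L'Hôpital's rule: differentiate numerator and denominator separately.
  f(x) = 3·tan(x)   ⇒   f'(x) = 3·tan(x)^2 + 3
  g(x) = x·cos(x)   ⇒   g'(x) = -x·sin(x) + cos(x)
  lim(x→0) f'(x)/g'(x) = lim(x→0) (3·tan(x)^2 + 3)/(-x·sin(x) + cos(x))
  = 3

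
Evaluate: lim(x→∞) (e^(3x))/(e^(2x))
This is an ∞/∞ indeterminate form.

Apply L'Hôpital's rule: differentiate numerator and denominator separately.
  f(x) = e^(3·x)   ⇒   f'(x) = 3·e^(3·x)
  g(x) = e^(2·x)   ⇒   g'(x) = 2·e^(2·x)
  lim(x→∞) f'(x)/g'(x) = lim(x→∞) (3·e^(3·x))/(2·e^(2·x))
  = ∞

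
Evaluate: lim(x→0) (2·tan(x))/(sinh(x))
This is a 0/0 indeterminate form.

Apply L'Hôpital's rule: differentiate numerator and denominator separately.
  f(x) = 2·tan(x)   ⇒   f'(x) = 2·tan(x)^2 + 2
  g(x) = sinh(x)   ⇒   g'(x) = cosh(x)
  lim(x→0) f'(x)/g'(x) = lim(x→0) (2·tan(x)^2 + 2)/(cosh(x))
  = 2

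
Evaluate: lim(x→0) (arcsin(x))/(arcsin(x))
This is a 0/0 indeterminate form.

Apply L'Hôpital's rule: differentiate numerator and denominator separately.
  f(x) = asin(x)   ⇒   f'(x) = 1/sqrt(1 - x^2)
  g(x) = asin(x)   ⇒   g'(x) = 1/sqrt(1 - x^2)
  lim(x→0) f'(x)/g'(x) = lim(x→0) (1/sqrt(1 - x^2))/(1/sqrt(1 - x^2))
  = 1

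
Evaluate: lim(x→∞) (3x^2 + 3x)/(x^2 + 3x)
This is an ∞/∞ indeterminate form.

Apply L'Hôpital's rule: differentiate numerator and denominator separately.
  f(x) = 3·x^2 + 3·x   ⇒   f'(x) = 6·x + 3
  g(x) = x^2 + 3·x   ⇒   g'(x) = 2·x + 3
  lim(x→∞) f'(x)/g'(x) = lim(x→∞) (6·x + 3)/(2·x + 3)
  = 3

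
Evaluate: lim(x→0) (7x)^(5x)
This is an exponential indeterminate form.

For exponential indeterminate forms, take the natural log:
  Let L = lim(x→0) (7x)^(5x)
  Then ln(L) = lim(x→0) [exponent × ln(base)]
  Evaluate using L'Hôpital or standard limits, then exponentiate.
  L = 1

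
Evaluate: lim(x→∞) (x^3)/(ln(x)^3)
This is an ∞/∞ indeterminate form.

Apply L'Hôpital's rule: differentiate numerator and denominator separately.
  f(x) = x^3   ⇒   f'(x) = 3·x^2
  g(x) = ln(x)^3   ⇒   g'(x) = 3·ln(x)^2/x
  lim(x→∞) f'(x)/g'(x) = lim(x→∞) (3·x^2)/(3·ln(x)^2/x)
  = ∞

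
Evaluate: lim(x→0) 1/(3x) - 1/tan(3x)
This is an ∞-∞ indeterminate form.

Combine fractions or rationalize to convert ∞-∞ to 0/0 form:
  lim(x→0) 1/(3x) - 1/tan(3x) = 0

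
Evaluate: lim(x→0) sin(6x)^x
This is an exponential indeterminate form.

For exponential indeterminate forms, take the natural log:
  Let L = lim(x→0) sin(6x)^x
  Then ln(L) = lim(x→0) [exponent × ln(base)]
  Evaluate using L'Hôpital or standard limits, then exponentiate.
  L = 1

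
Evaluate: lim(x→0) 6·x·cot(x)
This is a 0·∞ indeterminate form.

Rewrite 0·∞ as a quotient (0/0 or ∞/∞ form), then apply L'Hôpital's rule:
  lim(x→0) 6·x·cot(x) = 6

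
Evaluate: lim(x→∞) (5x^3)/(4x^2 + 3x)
This is an ∞/∞ indeterminate form.

Apply L'Hôpital's rule: differentiate numerator and denominator separately.
  f(x) = 5·x^3   ⇒   f'(x) = 15·x^2
  g(x) = 4·x^2 + 3·x   ⇒   g'(x) = 8·x + 3
  lim(x→∞) f'(x)/g'(x) = lim(x→∞) (15·x^2)/(8·x + 3)
  = ∞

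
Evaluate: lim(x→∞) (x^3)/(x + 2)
This is an ∞/∞ indeterminate form.

Apply L'Hôpital's rule: differentiate numerator and denominator separately.
  f(x) = x^3   ⇒   f'(x) = 3·x^2
  g(x) = x + 2   ⇒   g'(x) = 1
  lim(x→∞) f'(x)/g'(x) = lim(x→∞) (3·x^2)/(1)
  = ∞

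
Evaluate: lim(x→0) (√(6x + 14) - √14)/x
This is a standard limit.

Factor or rationalize the expression:
  lim(x→0) (√(6x + 14) - √14)/x = 3·sqrt(14)/14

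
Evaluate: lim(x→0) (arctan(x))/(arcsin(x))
This is a 0/0 indeterminate form.

Apply L'Hôpital's rule: differentiate numerator and denominator separately.
  f(x) = atan(x)   ⇒   f'(x) = 1/(x^2 + 1)
  g(x) = asin(x)   ⇒   g'(x) = 1/sqrt(1 - x^2)
  lim(x→0) f'(x)/g'(x) = lim(x→0) (1/(x^2 + 1))/(1/sqrt(1 - x^2))
  = 1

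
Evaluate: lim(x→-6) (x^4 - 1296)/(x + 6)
This is a standard limit.

Factor or rationalize the expression:
  lim(x→-6) (x^4 - 1296)/(x + 6) = -864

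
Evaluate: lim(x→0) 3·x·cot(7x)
This is a 0·∞ indeterminate form.

Rewrite 0·∞ as a quotient (0/0 or ∞/∞ form), then apply L'Hôpital's rule:
  lim(x→0) 3·x·cot(7x) = 3/7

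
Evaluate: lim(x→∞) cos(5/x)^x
This is an exponential indeterminate form.

For exponential indeterminate forms, take the natural log:
  Let L = lim(x→∞) cos(5/x)^x
  Then ln(L) = lim(x→∞) [exponent × ln(base)]
  Evaluate using L'Hôpital or standard limits, then exponentiate.
  L = 1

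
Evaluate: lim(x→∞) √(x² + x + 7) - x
This is an ∞-∞ indeterminate form.

Combine fractions or rationalize to convert ∞-∞ to 0/0 form:
  lim(x→∞) √(x² + x + 7) - x = 1/2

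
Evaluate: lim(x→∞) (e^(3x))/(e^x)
This is an ∞/∞ indeterminate form.

Apply L'Hôpital's rule: differentiate numerator and denominator separately.
  f(x) = e^(3·x)   ⇒   f'(x) = 3·e^(3·x)
  g(x) = e^(x)   ⇒   g'(x) = e^(x)
  lim(x→∞) f'(x)/g'(x) = lim(x→∞) (3·e^(3·x))/(e^(x))
  = ∞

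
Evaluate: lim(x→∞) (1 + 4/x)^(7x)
This is an exponential indeterminate form.

For exponential indeterminate forms, take the natural log:
  Let L = lim(x→∞) (1 + 4/x)^(7x)
  Then ln(L) = lim(x→∞) [exponent × ln(base)]
  Evaluate using L'Hôpital or standard limits, then exponentiate.
  L = e^(28)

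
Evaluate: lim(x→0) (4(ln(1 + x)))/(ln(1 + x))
This is a 0/0 indeterminate form.

Apply L'Hôpital's rule: differentiate numerator and denominator separately.
  f(x) = 4·ln(x + 1)   ⇒   f'(x) = 4/(x + 1)
  g(x) = ln(x + 1)   ⇒   g'(x) = 1/(x + 1)
  lim(x→0) f'(x)/g'(x) = lim(x→0) (4/(x + 1))/(1/(x + 1))
  = 4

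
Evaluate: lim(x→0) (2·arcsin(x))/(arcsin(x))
This is a 0/0 indeterminate form.

Apply L'Hôpital's rule: differentiate numerator and denominator separately.
  f(x) = 2·asin(x)   ⇒   f'(x) = 2/sqrt(1 - x^2)
  g(x) = asin(x)   ⇒   g'(x) = 1/sqrt(1 - x^2)
  lim(x→0) f'(x)/g'(x) = lim(x→0) (2/sqrt(1 - x^2))/(1/sqrt(1 - x^2))
  = 2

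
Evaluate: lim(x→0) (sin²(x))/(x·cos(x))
This is a 0/0 indeterminate form.

Apply L'Hôpital's rule: differentiate numerator and denominator separately.
  f(x) = sin(x)^2   ⇒   f'(x) = 2·sin(x)·cos(x)
  g(x) = x·cos(x)   ⇒   g'(x) = -x·sin(x) + cos(x)
  lim(x→0) f'(x)/g'(x) = lim(x→0) (2·sin(x)·cos(x))/(-x·sin(x) + cos(x))
  = 0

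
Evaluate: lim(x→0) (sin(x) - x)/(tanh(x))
This is a 0/0 indeterminate form.

Apply L'Hôpital's rule: differentiate numerator and denominator separately.
  f(x) = -x + sin(x)   ⇒   f'(x) = cos(x) - 1
  g(x) = tanh(x)   ⇒   g'(x) = 1 - tanh(x)^2
  lim(x→0) f'(x)/g'(x) = lim(x→0) (cos(x) - 1)/(1 - tanh(x)^2)
  = 0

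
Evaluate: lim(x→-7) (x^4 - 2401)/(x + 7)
This is a standard limit.

Factor or rationalize the expression:
  lim(x→-7) (x^4 - 2401)/(x + 7) = -1372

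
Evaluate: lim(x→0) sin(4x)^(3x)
This is an exponential indeterminate form.

For exponential indeterminate forms, take the natural log:
  Let L = lim(x→0) sin(4x)^(3x)
  Then ln(L) = lim(x→0) [exponent × ln(base)]
  Evaluate using L'Hôpital or standard limits, then exponentiate.
  L = 1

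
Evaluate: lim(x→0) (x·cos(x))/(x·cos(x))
This is a 0/0 indeterminate form.

Apply L'Hôpital's rule: differentiate numerator and denominator separately.
  f(x) = x·cos(x)   ⇒   f'(x) = -x·sin(x) + cos(x)
  g(x) = x·cos(x)   ⇒   g'(x) = -x·sin(x) + cos(x)
  lim(x→0) f'(x)/g'(x) = lim(x→0) (-x·sin(x) + cos(x))/(-x·sin(x) + cos(x))
  = 1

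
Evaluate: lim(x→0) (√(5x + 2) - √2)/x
This is a standard limit.

Factor or rationalize the expression:
  lim(x→0) (√(5x + 2) - √2)/x = 5·sqrt(2)/4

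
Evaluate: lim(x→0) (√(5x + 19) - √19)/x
This is a standard limit.

Factor or rationalize the expression:
  lim(x→0) (√(5x + 19) - √19)/x = 5·sqrt(19)/38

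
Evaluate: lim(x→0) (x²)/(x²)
This is a 0/0 indeterminate form.

Apply L'Hôpital's rule: differentiate numerator and denominator separately.
  f(x) = x^2   ⇒   f'(x) = 2·x
  g(x) = x^2   ⇒   g'(x) = 2·x
  lim(x→0) f'(x)/g'(x) = lim(x→0) (2·x)/(2·x)
  = 1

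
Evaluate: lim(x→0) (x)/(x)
This is a 0/0 indeterminate form.

Apply L'Hôpital's rule: differentiate numerator and denominator separately.
  f(x) = x   ⇒   f'(x) = 1
  g(x) = x   ⇒   g'(x) = 1
  lim(x→0) f'(x)/g'(x) = lim(x→0) (1)/(1)
  = 1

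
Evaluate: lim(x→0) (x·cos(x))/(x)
This is a 0/0 indeterminate form.

Apply L'Hôpital's rule: differentiate numerator and denominator separately.
  f(x) = x·cos(x)   ⇒   f'(x) = -x·sin(x) + cos(x)
  g(x) = x   ⇒   g'(x) = 1
  lim(x→0) f'(x)/g'(x) = lim(x→0) (-x·sin(x) + cos(x))/(1)
  = 1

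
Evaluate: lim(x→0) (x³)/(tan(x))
This is a 0/0 indeterminate form.

Apply L'Hôpital's rule: differentiate numerator and denominator separately.
  f(x) = x^3   ⇒   f'(x) = 3·x^2
  g(x) = tan(x)   ⇒   g'(x) = tan(x)^2 + 1
  lim(x→0) f'(x)/g'(x) = lim(x→0) (3·x^2)/(tan(x)^2 + 1)
  = 0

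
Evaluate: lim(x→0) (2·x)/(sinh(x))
This is a 0/0 indeterminate form.

Apply L'Hôpital's rule: differentiate numerator and denominator separately.
  f(x) = 2·x   ⇒   f'(x) = 2
  g(x) = sinh(x)   ⇒   g'(x) = cosh(x)
  lim(x→0) f'(x)/g'(x) = lim(x→0) (2)/(cosh(x))
  = 2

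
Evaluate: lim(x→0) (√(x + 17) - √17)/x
This is a standard limit.

Factor or rationalize the expression:
  lim(x→0) (√(x + 17) - √17)/x = sqrt(17)/34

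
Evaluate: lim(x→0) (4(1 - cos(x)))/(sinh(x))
This is a 0/0 indeterminate form.

Apply L'Hôpital's rule: differentiate numerator and denominator separately.
  f(x) = 4 - 4·cos(x)   ⇒   f'(x) = 4·sin(x)
  g(x) = sinh(x)   ⇒   g'(x) = cosh(x)
  lim(x→0) f'(x)/g'(x) = lim(x→0) (4·sin(x))/(cosh(x))
  = 0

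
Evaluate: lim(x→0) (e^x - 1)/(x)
This is a 0/0 indeterminate form.

Apply L'Hôpital's rule: differentiate numerator and denominator separately.
  f(x) = e^(x) - 1   ⇒   f'(x) = e^(x)
  g(x) = x   ⇒   g'(x) = 1
  lim(x→0) f'(x)/g'(x) = lim(x→0) (e^(x))/(1)
  = 1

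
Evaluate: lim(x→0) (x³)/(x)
This is a 0/0 indeterminate form.

Apply L'Hôpital's rule: differentiate numerator and denominator separately.
  f(x) = x^3   ⇒   f'(x) = 3·x^2
  g(x) = x   ⇒   g'(x) = 1
  lim(x→0) f'(x)/g'(x) = lim(x→0) (3·x^2)/(1)
  = 0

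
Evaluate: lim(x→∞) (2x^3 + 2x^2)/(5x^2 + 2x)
This is an ∞/∞ indeterminate form.

Apply L'Hôpital's rule: differentiate numerator and denominator separately.
  f(x) = 2·x^3 + 2·x^2   ⇒   f'(x) = 6·x^2 + 4·x
  g(x) = 5·x^2 + 2·x   ⇒   g'(x) = 10·x + 2
  lim(x→∞) f'(x)/g'(x) = lim(x→∞) (6·x^2 + 4·x)/(10·x + 2)
  = ∞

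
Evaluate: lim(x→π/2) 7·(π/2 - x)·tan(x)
This is a 0·∞ indeterminate form.

Rewrite 0·∞ as a quotient (0/0 or ∞/∞ form), then apply L'Hôpital's rule:
  lim(x→π/2) 7·(π/2 - x)·tan(x) = 7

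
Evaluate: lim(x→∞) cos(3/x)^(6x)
This is an exponential indeterminate form.

For exponential indeterminate forms, take the natural log:
  Let L = lim(x→∞) cos(3/x)^(6x)
  Then ln(L) = lim(x→∞) [exponent × ln(base)]
  Evaluate using L'Hôpital or standard limits, then exponentiate.
  L = 1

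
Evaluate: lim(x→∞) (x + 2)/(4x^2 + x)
This is an ∞/∞ indeterminate form.

Apply L'Hôpital's rule: differentiate numerator and denominator separately.
  f(x) = x + 2   ⇒   f'(x) = 1
  g(x) = 4·x^2 + x   ⇒   g'(x) = 8·x + 1
  lim(x→∞) f'(x)/g'(x) = lim(x→∞) (1)/(8·x + 1)
  = 0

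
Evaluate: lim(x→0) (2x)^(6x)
This is an exponential indeterminate form.

For exponential indeterminate forms, take the natural log:
  Let L = lim(x→0) (2x)^(6x)
  Then ln(L) = lim(x→0) [exponent × ln(base)]
  Evaluate using L'Hôpital or standard limits, then exponentiate.
  L = 1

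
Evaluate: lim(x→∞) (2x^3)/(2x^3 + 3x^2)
This is an ∞/∞ indeterminate form.

Apply L'Hôpital's rule: differentiate numerator and denominator separately.
  f(x) = 2·x^3   ⇒   f'(x) = 6·x^2
  g(x) = 2·x^3 + 3·x^2   ⇒   g'(x) = 6·x^2 + 6·x
  lim(x→∞) f'(x)/g'(x) = lim(x→∞) (6·x^2)/(6·x^2 + 6·x)
  = 1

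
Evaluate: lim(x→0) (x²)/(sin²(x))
This is a 0/0 indeterminate form.

Apply L'Hôpital's rule: differentiate numerator and denominator separately.
  f(x) = x^2   ⇒   f'(x) = 2·x
  g(x) = sin(x)^2   ⇒   g'(x) = 2·sin(x)·cos(x)
  lim(x→0) f'(x)/g'(x) = lim(x→0) (2·x)/(2·sin(x)·cos(x))
  = 1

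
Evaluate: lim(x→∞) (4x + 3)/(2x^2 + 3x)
This is an ∞/∞ indeterminate form.

Apply L'Hôpital's rule: differentiate numerator and denominator separately.
  f(x) = 4·x + 3   ⇒   f'(x) = 4
  g(x) = 2·x^2 + 3·x   ⇒   g'(x) = 4·x + 3
  lim(x→∞) f'(x)/g'(x) = lim(x→∞) (4)/(4·x + 3)
  = 0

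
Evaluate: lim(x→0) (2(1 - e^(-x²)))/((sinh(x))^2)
This is a 0/0 indeterminate form.

Apply L'Hôpital's rule: differentiate numerator and denominator separately.
  f(x) = 2 - 2·e^(-x^2)   ⇒   f'(x) = 4·x·e^(-x^2)
  g(x) = sinh(x)^2   ⇒   g'(x) = 2·sinh(x)·cosh(x)
  lim(x→0) f'(x)/g'(x) = lim(x→0) (4·x·e^(-x^2))/(2·sinh(x)·cosh(x))
  = 2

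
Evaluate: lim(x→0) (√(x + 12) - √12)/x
This is a standard limit.

Factor or rationalize the expression:
  lim(x→0) (√(x + 12) - √12)/x = sqrt(3)/12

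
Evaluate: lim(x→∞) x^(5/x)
This is an exponential indeterminate form.

For exponential indeterminate forms, take the natural log:
  Let L = lim(x→∞) x^(5/x)
  Then ln(L) = lim(x→∞) [exponent × ln(base)]
  Evaluate using L'Hôpital or standard limits, then exponentiate.
  L = 1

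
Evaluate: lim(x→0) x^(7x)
This is an exponential indeterminate form.

For exponential indeterminate forms, take the natural log:
  Let L = lim(x→0) x^(7x)
  Then ln(L) = lim(x→0) [exponent × ln(base)]
  Evaluate using L'Hôpital or standard limits, then exponentiate.
  L = 1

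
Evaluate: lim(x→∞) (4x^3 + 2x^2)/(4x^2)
This is an ∞/∞ indeterminate form.

Apply L'Hôpital's rule: differentiate numerator and denominator separately.
  f(x) = 4·x^3 + 2·x^2   ⇒   f'(x) = 12·x^2 + 4·x
  g(x) = 4·x^2   ⇒   g'(x) = 8·x
  lim(x→∞) f'(x)/g'(x) = lim(x→∞) (12·x^2 + 4·x)/(8·x)
  = ∞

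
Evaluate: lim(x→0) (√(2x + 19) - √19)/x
This is a standard limit.

Factor or rationalize the expression:
  lim(x→0) (√(2x + 19) - √19)/x = sqrt(19)/19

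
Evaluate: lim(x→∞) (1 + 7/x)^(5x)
This is an exponential indeterminate form.

For exponential indeterminate forms, take the natural log:
  Let L = lim(x→∞) (1 + 7/x)^(5x)
  Then ln(L) = lim(x→∞) [exponent × ln(base)]
  Evaluate using L'Hôpital or standard limits, then exponentiate.
  L = e^(35)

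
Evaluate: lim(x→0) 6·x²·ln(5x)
This is a 0·∞ indeterminate form.

Rewrite 0·∞ as a quotient (0/0 or ∞/∞ form), then apply L'Hôpital's rule:
  lim(x→0) 6·x²·ln(5x) = 0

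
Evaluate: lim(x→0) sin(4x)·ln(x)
This is a 0·∞ indeterminate form.

Rewrite 0·∞ as a quotient (0/0 or ∞/∞ form), then apply L'Hôpital's rule:
  lim(x→0) sin(4x)·ln(x) = 0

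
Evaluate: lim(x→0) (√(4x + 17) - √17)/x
This is a standard limit.

Factor or rationalize the expression:
  lim(x→0) (√(4x + 17) - √17)/x = 2·sqrt(17)/17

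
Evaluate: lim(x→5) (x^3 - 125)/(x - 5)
This is a standard limit.

Factor or rationalize the expression:
  lim(x→5) (x^3 - 125)/(x - 5) = 75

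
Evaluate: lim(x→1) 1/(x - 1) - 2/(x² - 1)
This is an ∞-∞ indeterminate form.

Combine fractions or rationalize to convert ∞-∞ to 0/0 form:
  lim(x→1) 1/(x - 1) - 2/(x² - 1) = 1/2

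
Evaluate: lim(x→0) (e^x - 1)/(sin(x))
This is a 0/0 indeterminate form.

Apply L'Hôpital's rule: differentiate numerator and denominator separately.
  f(x) = e^(x) - 1   ⇒   f'(x) = e^(x)
  g(x) = sin(x)   ⇒   g'(x) = cos(x)
  lim(x→0) f'(x)/g'(x) = lim(x→0) (e^(x))/(cos(x))
  = 1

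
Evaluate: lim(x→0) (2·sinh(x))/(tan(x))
This is a 0/0 indeterminate form.

Apply L'Hôpital's rule: differentiate numerator and denominator separately.
  f(x) = 2·sinh(x)   ⇒   f'(x) = 2·cosh(x)
  g(x) = tan(x)   ⇒   g'(x) = tan(x)^2 + 1
  lim(x→0) f'(x)/g'(x) = lim(x→0) (2·cosh(x))/(tan(x)^2 + 1)
  = 2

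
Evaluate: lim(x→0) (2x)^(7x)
This is an exponential indeterminate form.

For exponential indeterminate forms, take the natural log:
  Let L = lim(x→0) (2x)^(7x)
  Then ln(L) = lim(x→0) [exponent × ln(base)]
  Evaluate using L'Hôpital or standard limits, then exponentiate.
  L = 1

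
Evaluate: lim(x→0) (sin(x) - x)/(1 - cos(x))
This is a 0/0 indeterminate form.

Apply L'Hôpital's rule: differentiate numerator and denominator separately.
  f(x) = -x + sin(x)   ⇒   f'(x) = cos(x) - 1
  g(x) = 1 - cos(x)   ⇒   g'(x) = sin(x)
  lim(x→0) f'(x)/g'(x) = lim(x→0) (cos(x) - 1)/(sin(x))
  = 0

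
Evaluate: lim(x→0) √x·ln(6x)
This is a 0·∞ indeterminate form.

Rewrite 0·∞ as a quotient (0/0 or ∞/∞ form), then apply L'Hôpital's rule:
  lim(x→0) √x·ln(6x) = 0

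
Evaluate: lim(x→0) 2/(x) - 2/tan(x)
This is an ∞-∞ indeterminate form.

Combine fractions or rationalize to convert ∞-∞ to 0/0 form:
  lim(x→0) 2/(x) - 2/tan(x) = 0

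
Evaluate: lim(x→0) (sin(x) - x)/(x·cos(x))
This is a 0/0 indeterminate form.

Apply L'Hôpital's rule: differentiate numerator and denominator separately.
  f(x) = -x + sin(x)   ⇒   f'(x) = cos(x) - 1
  g(x) = x·cos(x)   ⇒   g'(x) = -x·sin(x) + cos(x)
  lim(x→0) f'(x)/g'(x) = lim(x→0) (cos(x) - 1)/(-x·sin(x) + cos(x))
  = 0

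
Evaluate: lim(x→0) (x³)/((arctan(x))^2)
This is a 0/0 indeterminate form.

Apply L'Hôpital's rule: differentiate numerator and denominator separately.
  f(x) = x^3   ⇒   f'(x) = 3·x^2
  g(x) = atan(x)^2   ⇒   g'(x) = 2·atan(x)/(x^2 + 1)
  lim(x→0) f'(x)/g'(x) = lim(x→0) (3·x^2)/(2·atan(x)/(x^2 + 1))
  = 0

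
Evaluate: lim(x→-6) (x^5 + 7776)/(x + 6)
This is a standard limit.

Factor or rationalize the expression:
  lim(x→-6) (x^5 + 7776)/(x + 6) = 6480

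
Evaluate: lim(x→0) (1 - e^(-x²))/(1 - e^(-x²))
This is a 0/0 indeterminate form.

Apply L'Hôpital's rule: differentiate numerator and denominator separately.
  f(x) = 1 - e^(-x^2)   ⇒   f'(x) = 2·x·e^(-x^2)
  g(x) = 1 - e^(-x^2)   ⇒   g'(x) = 2·x·e^(-x^2)
  lim(x→0) f'(x)/g'(x) = lim(x→0) (2·x·e^(-x^2))/(2·x·e^(-x^2))
  = 1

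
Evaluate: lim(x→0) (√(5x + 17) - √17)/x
This is a standard limit.

Factor or rationalize the expression:
  lim(x→0) (√(5x + 17) - √17)/x = 5·sqrt(17)/34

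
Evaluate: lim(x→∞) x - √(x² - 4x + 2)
This is an ∞-∞ indeterminate form.

Combine fractions or rationalize to convert ∞-∞ to 0/0 form:
  lim(x→∞) x - √(x² - 4x + 2) = 2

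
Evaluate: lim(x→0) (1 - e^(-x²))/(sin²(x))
This is a 0/0 indeterminate form.

Apply L'Hôpital's rule: differentiate numerator and denominator separately.
  f(x) = 1 - e^(-x^2)   ⇒   f'(x) = 2·x·e^(-x^2)
  g(x) = sin(x)^2   ⇒   g'(x) = 2·sin(x)·cos(x)
  lim(x→0) f'(x)/g'(x) = lim(x→0) (2·x·e^(-x^2))/(2·sin(x)·cos(x))
  = 1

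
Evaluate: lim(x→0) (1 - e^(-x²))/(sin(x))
This is a 0/0 indeterminate form.

Apply L'Hôpital's rule: differentiate numerator and denominator separately.
  f(x) = 1 - e^(-x^2)   ⇒   f'(x) = 2·x·e^(-x^2)
  g(x) = sin(x)   ⇒   g'(x) = cos(x)
  lim(x→0) f'(x)/g'(x) = lim(x→0) (2·x·e^(-x^2))/(cos(x))
  = 0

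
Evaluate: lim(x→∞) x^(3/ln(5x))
This is an exponential indeterminate form.

For exponential indeterminate forms, take the natural log:
  Let L = lim(x→∞) x^(3/ln(5x))
  Then ln(L) = lim(x→∞) [exponent × ln(base)]
  Evaluate using L'Hôpital or standard limits, then exponentiate.
  L = e^(3)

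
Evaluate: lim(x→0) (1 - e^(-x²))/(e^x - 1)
This is a 0/0 indeterminate form.

Apply L'Hôpital's rule: differentiate numerator and denominator separately.
  f(x) = 1 - e^(-x^2)   ⇒   f'(x) = 2·x·e^(-x^2)
  g(x) = e^(x) - 1   ⇒   g'(x) = e^(x)
  lim(x→0) f'(x)/g'(x) = lim(x→0) (2·x·e^(-x^2))/(e^(x))
  = 0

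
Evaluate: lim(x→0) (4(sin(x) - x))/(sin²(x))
This is a 0/0 indeterminate form.

Apply L'Hôpital's rule: differentiate numerator and denominator separately.
  f(x) = -4·x + 4·sin(x)   ⇒   f'(x) = 4·cos(x) - 4
  g(x) = sin(x)^2   ⇒   g'(x) = 2·sin(x)·cos(x)
  lim(x→0) f'(x)/g'(x) = lim(x→0) (4·cos(x) - 4)/(2·sin(x)·cos(x))
  = 0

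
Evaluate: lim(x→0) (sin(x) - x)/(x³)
This is a 0/0 indeterminate form.

Apply L'Hôpital's rule: differentiate numerator and denominator separately.
  f(x) = -x + sin(x)   ⇒   f'(x) = cos(x) - 1
  g(x) = x^3   ⇒   g'(x) = 3·x^2
  lim(x→0) f'(x)/g'(x) = lim(x→0) (cos(x) - 1)/(3·x^2)
  = -1/6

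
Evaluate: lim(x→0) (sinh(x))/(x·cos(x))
This is a 0/0 indeterminate form.

Apply L'Hôpital's rule: differentiate numerator and denominator separately.
  f(x) = sinh(x)   ⇒   f'(x) = cosh(x)
  g(x) = x·cos(x)   ⇒   g'(x) = -x·sin(x) + cos(x)
  lim(x→0) f'(x)/g'(x) = lim(x→0) (cosh(x))/(-x·sin(x) + cos(x))
  = 1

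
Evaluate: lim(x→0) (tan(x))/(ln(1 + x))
This is a 0/0 indeterminate form.

Apply L'Hôpital's rule: differentiate numerator and denominator separately.
  f(x) = tan(x)   ⇒   f'(x) = tan(x)^2 + 1
  g(x) = ln(x + 1)   ⇒   g'(x) = 1/(x + 1)
  lim(x→0) f'(x)/g'(x) = lim(x→0) (tan(x)^2 + 1)/(1/(x + 1))
  = 1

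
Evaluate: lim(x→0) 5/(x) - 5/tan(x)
This is an ∞-∞ indeterminate form.

Combine fractions or rationalize to convert ∞-∞ to 0/0 form:
  lim(x→0) 5/(x) - 5/tan(x) = 0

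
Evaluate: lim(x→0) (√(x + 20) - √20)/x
This is a standard limit.

Factor or rationalize the expression:
  lim(x→0) (√(x + 20) - √20)/x = sqrt(5)/20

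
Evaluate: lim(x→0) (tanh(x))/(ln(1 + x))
This is a 0/0 indeterminate form.

Apply L'Hôpital's rule: differentiate numerator and denominator separately.
  f(x) = tanh(x)   ⇒   f'(x) = 1 - tanh(x)^2
  g(x) = ln(x + 1)   ⇒   g'(x) = 1/(x + 1)
  lim(x→0) f'(x)/g'(x) = lim(x→0) (1 - tanh(x)^2)/(1/(x + 1))
  = 1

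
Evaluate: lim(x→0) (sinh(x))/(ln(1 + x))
This is a 0/0 indeterminate form.

Apply L'Hôpital's rule: differentiate numerator and denominator separately.
  f(x) = sinh(x)   ⇒   f'(x) = cosh(x)
  g(x) = ln(x + 1)   ⇒   g'(x) = 1/(x + 1)
  lim(x→0) f'(x)/g'(x) = lim(x→0) (cosh(x))/(1/(x + 1))
  = 1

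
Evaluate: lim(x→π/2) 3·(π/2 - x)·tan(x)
This is a 0·∞ indeterminate form.

Rewrite 0·∞ as a quotient (0/0 or ∞/∞ form), then apply L'Hôpital's rule:
  lim(x→π/2) 3·(π/2 - x)·tan(x) = 3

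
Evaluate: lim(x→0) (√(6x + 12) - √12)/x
This is a standard limit.

Factor or rationalize the expression:
  lim(x→0) (√(6x + 12) - √12)/x = sqrt(3)/2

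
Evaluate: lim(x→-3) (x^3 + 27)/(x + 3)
This is a standard limit.

Factor or rationalize the expression:
  lim(x→-3) (x^3 + 27)/(x + 3) = 27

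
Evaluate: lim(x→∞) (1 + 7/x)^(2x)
This is an exponential indeterminate form.

For exponential indeterminate forms, take the natural log:
  Let L = lim(x→∞) (1 + 7/x)^(2x)
  Then ln(L) = lim(x→∞) [exponent × ln(base)]
  Evaluate using L'Hôpital or standard limits, then exponentiate.
  L = e^(14)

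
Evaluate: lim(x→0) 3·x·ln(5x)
This is a 0·∞ indeterminate form.

Rewrite 0·∞ as a quotient (0/0 or ∞/∞ form), then apply L'Hôpital's rule:
  lim(x→0) 3·x·ln(5x) = 0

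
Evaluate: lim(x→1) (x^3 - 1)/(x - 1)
This is a standard limit.

Factor or rationalize the expression:
  lim(x→1) (x^3 - 1)/(x - 1) = 3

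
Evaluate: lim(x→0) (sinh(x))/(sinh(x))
This is a 0/0 indeterminate form.

Apply L'Hôpital's rule: differentiate numerator and denominator separately.
  f(x) = sinh(x)   ⇒   f'(x) = cosh(x)
  g(x) = sinh(x)   ⇒   g'(x) = cosh(x)
  lim(x→0) f'(x)/g'(x) = lim(x→0) (cosh(x))/(cosh(x))
  = 1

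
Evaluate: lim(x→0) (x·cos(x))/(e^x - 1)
This is a 0/0 indeterminate form.

Apply L'Hôpital's rule: differentiate numerator and denominator separately.
  f(x) = x·cos(x)   ⇒   f'(x) = -x·sin(x) + cos(x)
  g(x) = e^(x) - 1   ⇒   g'(x) = e^(x)
  lim(x→0) f'(x)/g'(x) = lim(x→0) (-x·sin(x) + cos(x))/(e^(x))
  = 1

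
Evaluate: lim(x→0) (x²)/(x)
This is a 0/0 indeterminate form.

Apply L'Hôpital's rule: differentiate numerator and denominator separately.
  f(x) = x^2   ⇒   f'(x) = 2·x
  g(x) = x   ⇒   g'(x) = 1
  lim(x→0) f'(x)/g'(x) = lim(x→0) (2·x)/(1)
  = 0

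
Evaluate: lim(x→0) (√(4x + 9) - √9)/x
This is a standard limit.

Factor or rationalize the expression:
  lim(x→0) (√(4x + 9) - √9)/x = 2/3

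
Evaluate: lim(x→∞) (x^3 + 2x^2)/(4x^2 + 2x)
This is an ∞/∞ indeterminate form.

Apply L'Hôpital's rule: differentiate numerator and denominator separately.
  f(x) = x^3 + 2·x^2   ⇒   f'(x) = 3·x^2 + 4·x
  g(x) = 4·x^2 + 2·x   ⇒   g'(x) = 8·x + 2
  lim(x→∞) f'(x)/g'(x) = lim(x→∞) (3·x^2 + 4·x)/(8·x + 2)
  = ∞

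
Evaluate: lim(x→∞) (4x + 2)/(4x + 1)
This is an ∞/∞ indeterminate form.

Apply L'Hôpital's rule: differentiate numerator and denominator separately.
  f(x) = 4·x + 2   ⇒   f'(x) = 4
  g(x) = 4·x + 1   ⇒   g'(x) = 4
  lim(x→∞) f'(x)/g'(x) = lim(x→∞) (4)/(4)
  = 1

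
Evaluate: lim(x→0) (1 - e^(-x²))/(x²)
This is a 0/0 indeterminate form.

Apply L'Hôpital's rule: differentiate numerator and denominator separately.
  f(x) = 1 - e^(-x^2)   ⇒   f'(x) = 2·x·e^(-x^2)
  g(x) = x^2   ⇒   g'(x) = 2·x
  lim(x→0) f'(x)/g'(x) = lim(x→0) (2·x·e^(-x^2))/(2·x)
  = 1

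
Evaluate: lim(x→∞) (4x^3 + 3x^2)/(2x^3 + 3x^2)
This is an ∞/∞ indeterminate form.

Apply L'Hôpital's rule: differentiate numerator and denominator separately.
  f(x) = 4·x^3 + 3·x^2   ⇒   f'(x) = 12·x^2 + 6·x
  g(x) = 2·x^3 + 3·x^2   ⇒   g'(x) = 6·x^2 + 6·x
  lim(x→∞) f'(x)/g'(x) = lim(x→∞) (12·x^2 + 6·x)/(6·x^2 + 6·x)
  = 2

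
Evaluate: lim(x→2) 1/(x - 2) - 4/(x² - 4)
This is an ∞-∞ indeterminate form.

Combine fractions or rationalize to convert ∞-∞ to 0/0 form:
  lim(x→2) 1/(x - 2) - 4/(x² - 4) = 1/4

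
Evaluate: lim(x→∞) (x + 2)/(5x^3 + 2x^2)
This is an ∞/∞ indeterminate form.

Apply L'Hôpital's rule: differentiate numerator and denominator separately.
  f(x) = x + 2   ⇒   f'(x) = 1
  g(x) = 5·x^3 + 2·x^2   ⇒   g'(x) = 15·x^2 + 4·x
  lim(x→∞) f'(x)/g'(x) = lim(x→∞) (1)/(15·x^2 + 4·x)
  = 0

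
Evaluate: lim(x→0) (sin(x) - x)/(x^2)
This is a 0/0 indeterminate form.

Apply L'Hôpital's rule: differentiate numerator and denominator separately.
  f(x) = -x + sin(x)   ⇒   f'(x) = cos(x) - 1
  g(x) = x^2   ⇒   g'(x) = 2·x
  lim(x→0) f'(x)/g'(x) = lim(x→0) (cos(x) - 1)/(2·x)
  = 0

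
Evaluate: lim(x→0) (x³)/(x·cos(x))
This is a 0/0 indeterminate form.

Apply L'Hôpital's rule: differentiate numerator and denominator separately.
  f(x) = x^3   ⇒   f'(x) = 3·x^2
  g(x) = x·cos(x)   ⇒   g'(x) = -x·sin(x) + cos(x)
  lim(x→0) f'(x)/g'(x) = lim(x→0) (3·x^2)/(-x·sin(x) + cos(x))
  = 0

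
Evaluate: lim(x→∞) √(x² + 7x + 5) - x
This is an ∞-∞ indeterminate form.

Combine fractions or rationalize to convert ∞-∞ to 0/0 form:
  lim(x→∞) √(x² + 7x + 5) - x = 7/2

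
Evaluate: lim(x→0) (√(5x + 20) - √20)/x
This is a standard limit.

Factor or rationalize the expression:
  lim(x→0) (√(5x + 20) - √20)/x = sqrt(5)/4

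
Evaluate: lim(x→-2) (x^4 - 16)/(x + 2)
This is a standard limit.

Factor or rationalize the expression:
  lim(x→-2) (x^4 - 16)/(x + 2) = -32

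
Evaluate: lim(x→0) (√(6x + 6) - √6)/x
This is a standard limit.

Factor or rationalize the expression:
  lim(x→0) (√(6x + 6) - √6)/x = sqrt(6)/2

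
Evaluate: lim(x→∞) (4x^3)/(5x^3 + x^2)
This is an ∞/∞ indeterminate form.

Apply L'Hôpital's rule: differentiate numerator and denominator separately.
  f(x) = 4·x^3   ⇒   f'(x) = 12·x^2
  g(x) = 5·x^3 + x^2   ⇒   g'(x) = 15·x^2 + 2·x
  lim(x→∞) f'(x)/g'(x) = lim(x→∞) (12·x^2)/(15·x^2 + 2·x)
  = 4/5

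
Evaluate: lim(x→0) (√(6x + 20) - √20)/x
This is a standard limit.

Factor or rationalize the expression:
  lim(x→0) (√(6x + 20) - √20)/x = 3·sqrt(5)/10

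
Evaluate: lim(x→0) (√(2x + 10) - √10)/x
This is a standard limit.

Factor or rationalize the expression:
  lim(x→0) (√(2x + 10) - √10)/x = sqrt(10)/10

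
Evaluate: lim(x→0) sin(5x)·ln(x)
This is a 0·∞ indeterminate form.

Rewrite 0·∞ as a quotient (0/0 or ∞/∞ form), then apply L'Hôpital's rule:
  lim(x→0) sin(5x)·ln(x) = 0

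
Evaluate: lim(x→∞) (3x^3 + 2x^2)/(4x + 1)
This is an ∞/∞ indeterminate form.

Apply L'Hôpital's rule: differentiate numerator and denominator separately.
  f(x) = 3·x^3 + 2·x^2   ⇒   f'(x) = 9·x^2 + 4·x
  g(x) = 4·x + 1   ⇒   g'(x) = 4
  lim(x→∞) f'(x)/g'(x) = lim(x→∞) (9·x^2 + 4·x)/(4)
  = ∞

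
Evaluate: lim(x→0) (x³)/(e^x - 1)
This is a 0/0 indeterminate form.

Apply L'Hôpital's rule: differentiate numerator and denominator separately.
  f(x) = x^3   ⇒   f'(x) = 3·x^2
  g(x) = e^(x) - 1   ⇒   g'(x) = e^(x)
  lim(x→0) f'(x)/g'(x) = lim(x→0) (3·x^2)/(e^(x))
  = 0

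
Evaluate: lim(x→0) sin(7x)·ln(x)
This is a 0·∞ indeterminate form.

Rewrite 0·∞ as a quotient (0/0 or ∞/∞ form), then apply L'Hôpital's rule:
  lim(x→0) sin(7x)·ln(x) = 0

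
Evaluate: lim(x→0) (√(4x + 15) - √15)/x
This is a standard limit.

Factor or rationalize the expression:
  lim(x→0) (√(4x + 15) - √15)/x = 2·sqrt(15)/15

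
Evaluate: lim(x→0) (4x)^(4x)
This is an exponential indeterminate form.

For exponential indeterminate forms, take the natural log:
  Let L = lim(x→0) (4x)^(4x)
  Then ln(L) = lim(x→0) [exponent × ln(base)]
  Evaluate using L'Hôpital or standard limits, then exponentiate.
  L = 1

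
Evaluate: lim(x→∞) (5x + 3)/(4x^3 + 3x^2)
This is an ∞/∞ indeterminate form.

Apply L'Hôpital's rule: differentiate numerator and denominator separately.
  f(x) = 5·x + 3   ⇒   f'(x) = 5
  g(x) = 4·x^3 + 3·x^2   ⇒   g'(x) = 12·x^2 + 6·x
  lim(x→∞) f'(x)/g'(x) = lim(x→∞) (5)/(12·x^2 + 6·x)
  = 0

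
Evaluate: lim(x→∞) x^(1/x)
This is an exponential indeterminate form.

For exponential indeterminate forms, take the natural log:
  Let L = lim(x→∞) x^(1/x)
  Then ln(L) = lim(x→∞) [exponent × ln(base)]
  Evaluate using L'Hôpital or standard limits, then exponentiate.
  L = 1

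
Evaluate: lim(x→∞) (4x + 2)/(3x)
This is an ∞/∞ indeterminate form.

Apply L'Hôpital's rule: differentiate numerator and denominator separately.
  f(x) = 4·x + 2   ⇒   f'(x) = 4
  g(x) = 3·x   ⇒   g'(x) = 3
  lim(x→∞) f'(x)/g'(x) = lim(x→∞) (4)/(3)
  = 4/3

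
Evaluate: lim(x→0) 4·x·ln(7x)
This is a 0·∞ indeterminate form.

Rewrite 0·∞ as a quotient (0/0 or ∞/∞ form), then apply L'Hôpital's rule:
  lim(x→0) 4·x·ln(7x) = 0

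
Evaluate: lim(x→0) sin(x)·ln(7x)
This is a 0·∞ indeterminate form.

Rewrite 0·∞ as a quotient (0/0 or ∞/∞ form), then apply L'Hôpital's rule:
  lim(x→0) sin(x)·ln(7x) = 0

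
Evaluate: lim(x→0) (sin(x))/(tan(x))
This is a 0/0 indeterminate form.

Apply L'Hôpital's rule: differentiate numerator and denominator separately.
  f(x) = sin(x)   ⇒   f'(x) = cos(x)
  g(x) = tan(x)   ⇒   g'(x) = tan(x)^2 + 1
  lim(x→0) f'(x)/g'(x) = lim(x→0) (cos(x))/(tan(x)^2 + 1)
  = 1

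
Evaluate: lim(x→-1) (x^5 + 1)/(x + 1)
This is a standard limit.

Factor or rationalize the expression:
  lim(x→-1) (x^5 + 1)/(x + 1) = 5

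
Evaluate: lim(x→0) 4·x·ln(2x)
This is a 0·∞ indeterminate form.

Rewrite 0·∞ as a quotient (0/0 or ∞/∞ form), then apply L'Hôpital's rule:
  lim(x→0) 4·x·ln(2x) = 0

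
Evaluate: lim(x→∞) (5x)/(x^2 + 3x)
This is an ∞/∞ indeterminate form.

Apply L'Hôpital's rule: differentiate numerator and denominator separately.
  f(x) = 5·x   ⇒   f'(x) = 5
  g(x) = x^2 + 3·x   ⇒   g'(x) = 2·x + 3
  lim(x→∞) f'(x)/g'(x) = lim(x→∞) (5)/(2·x + 3)
  = 0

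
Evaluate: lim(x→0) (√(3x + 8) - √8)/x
This is a standard limit.

Factor or rationalize the expression:
  lim(x→0) (√(3x + 8) - √8)/x = 3·sqrt(2)/8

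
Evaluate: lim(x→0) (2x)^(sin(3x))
This is an exponential indeterminate form.

For exponential indeterminate forms, take the natural log:
  Let L = lim(x→0) (2x)^(sin(3x))
  Then ln(L) = lim(x→0) [exponent × ln(base)]
  Evaluate using L'Hôpital or standard limits, then exponentiate.
  L = 1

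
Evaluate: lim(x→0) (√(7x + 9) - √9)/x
This is a standard limit.

Factor or rationalize the expression:
  lim(x→0) (√(7x + 9) - √9)/x = 7/6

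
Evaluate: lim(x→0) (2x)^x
This is an exponential indeterminate form.

For exponential indeterminate forms, take the natural log:
  Let L = lim(x→0) (2x)^x
  Then ln(L) = lim(x→0) [exponent × ln(base)]
  Evaluate using L'Hôpital or standard limits, then exponentiate.
  L = 1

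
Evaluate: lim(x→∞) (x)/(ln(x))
This is an ∞/∞ indeterminate form.

Apply L'Hôpital's rule: differentiate numerator and denominator separately.
  f(x) = x   ⇒   f'(x) = 1
  g(x) = ln(x)   ⇒   g'(x) = 1/x
  lim(x→∞) f'(x)/g'(x) = lim(x→∞) (1)/(1/x)
  = ∞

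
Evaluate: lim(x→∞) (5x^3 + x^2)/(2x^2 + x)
This is an ∞/∞ indeterminate form.

Apply L'Hôpital's rule: differentiate numerator and denominator separately.
  f(x) = 5·x^3 + x^2   ⇒   f'(x) = 15·x^2 + 2·x
  g(x) = 2·x^2 + x   ⇒   g'(x) = 4·x + 1
  lim(x→∞) f'(x)/g'(x) = lim(x→∞) (15·x^2 + 2·x)/(4·x + 1)
  = ∞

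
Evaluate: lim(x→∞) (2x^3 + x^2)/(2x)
This is an ∞/∞ indeterminate form.

Apply L'Hôpital's rule: differentiate numerator and denominator separately.
  f(x) = 2·x^3 + x^2   ⇒   f'(x) = 6·x^2 + 2·x
  g(x) = 2·x   ⇒   g'(x) = 2
  lim(x→∞) f'(x)/g'(x) = lim(x→∞) (6·x^2 + 2·x)/(2)
  = ∞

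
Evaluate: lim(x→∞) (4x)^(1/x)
This is an exponential indeterminate form.

For exponential indeterminate forms, take the natural log:
  Let L = lim(x→∞) (4x)^(1/x)
  Then ln(L) = lim(x→∞) [exponent × ln(base)]
  Evaluate using L'Hôpital or standard limits, then exponentiate.
  L = 1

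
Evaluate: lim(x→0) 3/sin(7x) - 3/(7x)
This is an ∞-∞ indeterminate form.

Combine fractions or rationalize to convert ∞-∞ to 0/0 form:
  lim(x→0) 3/sin(7x) - 3/(7x) = 0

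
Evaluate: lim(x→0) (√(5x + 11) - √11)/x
This is a standard limit.

Factor or rationalize the expression:
  lim(x→0) (√(5x + 11) - √11)/x = 5·sqrt(11)/22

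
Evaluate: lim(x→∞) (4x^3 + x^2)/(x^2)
This is an ∞/∞ indeterminate form.

Apply L'Hôpital's rule: differentiate numerator and denominator separately.
  f(x) = 4·x^3 + x^2   ⇒   f'(x) = 12·x^2 + 2·x
  g(x) = x^2   ⇒   g'(x) = 2·x
  lim(x→∞) f'(x)/g'(x) = lim(x→∞) (12·x^2 + 2·x)/(2·x)
  = ∞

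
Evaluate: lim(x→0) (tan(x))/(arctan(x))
This is a 0/0 indeterminate form.

Apply L'Hôpital's rule: differentiate numerator and denominator separately.
  f(x) = tan(x)   ⇒   f'(x) = tan(x)^2 + 1
  g(x) = atan(x)   ⇒   g'(x) = 1/(x^2 + 1)
  lim(x→0) f'(x)/g'(x) = lim(x→0) (tan(x)^2 + 1)/(1/(x^2 + 1))
  = 1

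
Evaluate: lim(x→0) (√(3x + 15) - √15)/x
This is a standard limit.

Factor or rationalize the expression:
  lim(x→0) (√(3x + 15) - √15)/x = sqrt(15)/10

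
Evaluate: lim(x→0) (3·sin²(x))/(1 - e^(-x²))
This is a 0/0 indeterminate form.

Apply L'Hôpital's rule: differentiate numerator and denominator separately.
  f(x) = 3·sin(x)^2   ⇒   f'(x) = 6·sin(x)·cos(x)
  g(x) = 1 - e^(-x^2)   ⇒   g'(x) = 2·x·e^(-x^2)
  lim(x→0) f'(x)/g'(x) = lim(x→0) (6·sin(x)·cos(x))/(2·x·e^(-x^2))
  = 3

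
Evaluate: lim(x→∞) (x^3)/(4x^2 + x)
This is an ∞/∞ indeterminate form.

Apply L'Hôpital's rule: differentiate numerator and denominator separately.
  f(x) = x^3   ⇒   f'(x) = 3·x^2
  g(x) = 4·x^2 + x   ⇒   g'(x) = 8·x + 1
  lim(x→∞) f'(x)/g'(x) = lim(x→∞) (3·x^2)/(8·x + 1)
  = ∞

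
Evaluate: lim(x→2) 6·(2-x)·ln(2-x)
This is a 0·∞ indeterminate form.

Rewrite 0·∞ as a quotient (0/0 or ∞/∞ form), then apply L'Hôpital's rule:
  lim(x→2) 6·(2-x)·ln(2-x) = 0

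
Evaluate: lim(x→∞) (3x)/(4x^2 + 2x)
This is an ∞/∞ indeterminate form.

Apply L'Hôpital's rule: differentiate numerator and denominator separately.
  f(x) = 3·x   ⇒   f'(x) = 3
  g(x) = 4·x^2 + 2·x   ⇒   g'(x) = 8·x + 2
  lim(x→∞) f'(x)/g'(x) = lim(x→∞) (3)/(8·x + 2)
  = 0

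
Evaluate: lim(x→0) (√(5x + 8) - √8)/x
This is a standard limit.

Factor or rationalize the expression:
  lim(x→0) (√(5x + 8) - √8)/x = 5·sqrt(2)/8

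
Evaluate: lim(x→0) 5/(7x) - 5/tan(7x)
This is an ∞-∞ indeterminate form.

Combine fractions or rationalize to convert ∞-∞ to 0/0 form:
  lim(x→0) 5/(7x) - 5/tan(7x) = 0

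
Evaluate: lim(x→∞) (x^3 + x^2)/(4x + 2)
This is an ∞/∞ indeterminate form.

Apply L'Hôpital's rule: differentiate numerator and denominator separately.
  f(x) = x^3 + x^2   ⇒   f'(x) = 3·x^2 + 2·x
  g(x) = 4·x + 2   ⇒   g'(x) = 4
  lim(x→∞) f'(x)/g'(x) = lim(x→∞) (3·x^2 + 2·x)/(4)
  = ∞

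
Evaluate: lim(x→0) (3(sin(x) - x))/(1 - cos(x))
This is a 0/0 indeterminate form.

Apply L'Hôpital's rule: differentiate numerator and denominator separately.
  f(x) = -3·x + 3·sin(x)   ⇒   f'(x) = 3·cos(x) - 3
  g(x) = 1 - cos(x)   ⇒   g'(x) = sin(x)
  lim(x→0) f'(x)/g'(x) = lim(x→0) (3·cos(x) - 3)/(sin(x))
  = 0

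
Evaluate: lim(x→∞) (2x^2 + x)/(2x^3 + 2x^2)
This is an ∞/∞ indeterminate form.

Apply L'Hôpital's rule: differentiate numerator and denominator separately.
  f(x) = 2·x^2 + x   ⇒   f'(x) = 4·x + 1
  g(x) = 2·x^3 + 2·x^2   ⇒   g'(x) = 6·x^2 + 4·x
  lim(x→∞) f'(x)/g'(x) = lim(x→∞) (4·x + 1)/(6·x^2 + 4·x)
  = 0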